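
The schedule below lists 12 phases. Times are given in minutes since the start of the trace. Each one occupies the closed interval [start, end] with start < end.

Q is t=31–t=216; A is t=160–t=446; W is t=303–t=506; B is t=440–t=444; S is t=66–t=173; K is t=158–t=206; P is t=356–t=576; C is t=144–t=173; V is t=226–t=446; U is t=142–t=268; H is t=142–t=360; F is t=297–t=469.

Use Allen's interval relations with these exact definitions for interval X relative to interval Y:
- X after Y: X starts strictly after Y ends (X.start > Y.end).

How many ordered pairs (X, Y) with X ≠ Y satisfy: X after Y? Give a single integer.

Checking all 132 ordered pairs for relation 'after'; matching pairs in alphabetical order:
(B, C): B after C ✓
(B, H): B after H ✓
(B, K): B after K ✓
(B, Q): B after Q ✓
(B, S): B after S ✓
(B, U): B after U ✓
(F, C): F after C ✓
(F, K): F after K ✓
(F, Q): F after Q ✓
(F, S): F after S ✓
(F, U): F after U ✓
(P, C): P after C ✓
(P, K): P after K ✓
(P, Q): P after Q ✓
(P, S): P after S ✓
(P, U): P after U ✓
(V, C): V after C ✓
(V, K): V after K ✓
(V, Q): V after Q ✓
(V, S): V after S ✓
(W, C): W after C ✓
(W, K): W after K ✓
(W, Q): W after Q ✓
(W, S): W after S ✓
... plus 1 further pairs not listed.
Count: 25.

25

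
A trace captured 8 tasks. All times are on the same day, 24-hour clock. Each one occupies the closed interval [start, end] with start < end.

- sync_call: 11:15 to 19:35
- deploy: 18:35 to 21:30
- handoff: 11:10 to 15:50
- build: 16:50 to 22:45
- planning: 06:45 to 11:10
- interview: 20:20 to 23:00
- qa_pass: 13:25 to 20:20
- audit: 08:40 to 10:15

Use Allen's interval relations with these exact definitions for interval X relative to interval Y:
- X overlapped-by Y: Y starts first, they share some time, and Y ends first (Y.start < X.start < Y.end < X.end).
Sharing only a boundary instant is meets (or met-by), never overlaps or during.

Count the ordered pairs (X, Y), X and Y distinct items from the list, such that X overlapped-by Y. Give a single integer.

9

Checking all 56 ordered pairs for relation 'overlapped-by'; matching pairs in alphabetical order:
(build, qa_pass): build overlapped-by qa_pass ✓
(build, sync_call): build overlapped-by sync_call ✓
(deploy, qa_pass): deploy overlapped-by qa_pass ✓
(deploy, sync_call): deploy overlapped-by sync_call ✓
(interview, build): interview overlapped-by build ✓
(interview, deploy): interview overlapped-by deploy ✓
(qa_pass, handoff): qa_pass overlapped-by handoff ✓
(qa_pass, sync_call): qa_pass overlapped-by sync_call ✓
(sync_call, handoff): sync_call overlapped-by handoff ✓
Count: 9.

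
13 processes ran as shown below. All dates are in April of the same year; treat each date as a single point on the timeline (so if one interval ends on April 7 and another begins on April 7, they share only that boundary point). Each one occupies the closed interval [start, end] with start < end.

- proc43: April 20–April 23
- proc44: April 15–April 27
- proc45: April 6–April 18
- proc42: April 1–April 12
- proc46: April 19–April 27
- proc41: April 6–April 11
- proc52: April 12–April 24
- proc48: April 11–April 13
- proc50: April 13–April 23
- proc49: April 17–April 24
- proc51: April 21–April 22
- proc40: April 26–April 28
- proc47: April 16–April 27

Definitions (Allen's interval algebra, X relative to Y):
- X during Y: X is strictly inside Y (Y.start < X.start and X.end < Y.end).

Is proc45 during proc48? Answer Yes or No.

No

proc45 = [April 6, April 18], proc48 = [April 11, April 13].
Actual relation of proc45 to proc48: contains.
Asked whether 'during' holds → No.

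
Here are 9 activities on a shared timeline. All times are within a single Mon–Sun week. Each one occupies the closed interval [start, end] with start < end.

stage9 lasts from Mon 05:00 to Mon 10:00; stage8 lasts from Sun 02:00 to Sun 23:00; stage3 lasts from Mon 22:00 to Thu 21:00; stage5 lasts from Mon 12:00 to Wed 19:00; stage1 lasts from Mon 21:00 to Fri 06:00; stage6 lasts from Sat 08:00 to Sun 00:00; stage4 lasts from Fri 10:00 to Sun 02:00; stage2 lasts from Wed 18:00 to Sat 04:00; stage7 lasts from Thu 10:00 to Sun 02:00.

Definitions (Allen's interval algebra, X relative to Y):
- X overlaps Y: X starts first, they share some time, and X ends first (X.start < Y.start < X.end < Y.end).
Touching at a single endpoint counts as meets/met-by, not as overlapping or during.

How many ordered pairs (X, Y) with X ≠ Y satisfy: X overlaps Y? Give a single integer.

Checking all 72 ordered pairs for relation 'overlaps'; matching pairs in alphabetical order:
(stage1, stage2): stage1 overlaps stage2 ✓
(stage1, stage7): stage1 overlaps stage7 ✓
(stage2, stage4): stage2 overlaps stage4 ✓
(stage2, stage7): stage2 overlaps stage7 ✓
(stage3, stage2): stage3 overlaps stage2 ✓
(stage3, stage7): stage3 overlaps stage7 ✓
(stage5, stage1): stage5 overlaps stage1 ✓
(stage5, stage2): stage5 overlaps stage2 ✓
(stage5, stage3): stage5 overlaps stage3 ✓
Count: 9.

9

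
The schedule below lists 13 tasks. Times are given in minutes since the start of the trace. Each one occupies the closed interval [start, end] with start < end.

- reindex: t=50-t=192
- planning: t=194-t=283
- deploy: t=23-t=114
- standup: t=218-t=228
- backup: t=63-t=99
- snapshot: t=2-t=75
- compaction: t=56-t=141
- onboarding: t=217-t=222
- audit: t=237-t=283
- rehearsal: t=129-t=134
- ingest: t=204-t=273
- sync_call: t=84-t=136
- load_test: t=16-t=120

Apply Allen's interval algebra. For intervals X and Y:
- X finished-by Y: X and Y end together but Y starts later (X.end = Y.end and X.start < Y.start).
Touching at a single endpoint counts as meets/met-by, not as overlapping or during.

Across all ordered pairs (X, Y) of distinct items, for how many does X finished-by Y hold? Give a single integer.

1

Checking all 156 ordered pairs for relation 'finished-by'; matching pairs in alphabetical order:
(planning, audit): planning finished-by audit ✓
Count: 1.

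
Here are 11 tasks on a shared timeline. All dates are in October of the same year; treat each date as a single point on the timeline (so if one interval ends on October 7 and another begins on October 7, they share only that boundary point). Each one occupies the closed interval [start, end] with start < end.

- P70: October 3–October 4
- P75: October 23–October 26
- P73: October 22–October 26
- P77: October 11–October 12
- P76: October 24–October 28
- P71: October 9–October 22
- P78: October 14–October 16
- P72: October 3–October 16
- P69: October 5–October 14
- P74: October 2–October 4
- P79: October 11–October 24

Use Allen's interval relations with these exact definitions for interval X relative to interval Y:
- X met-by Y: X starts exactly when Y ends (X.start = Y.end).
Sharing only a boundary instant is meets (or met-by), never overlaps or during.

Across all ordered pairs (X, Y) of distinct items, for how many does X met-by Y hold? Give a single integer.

3

Checking all 110 ordered pairs for relation 'met-by'; matching pairs in alphabetical order:
(P73, P71): P73 met-by P71 ✓
(P76, P79): P76 met-by P79 ✓
(P78, P69): P78 met-by P69 ✓
Count: 3.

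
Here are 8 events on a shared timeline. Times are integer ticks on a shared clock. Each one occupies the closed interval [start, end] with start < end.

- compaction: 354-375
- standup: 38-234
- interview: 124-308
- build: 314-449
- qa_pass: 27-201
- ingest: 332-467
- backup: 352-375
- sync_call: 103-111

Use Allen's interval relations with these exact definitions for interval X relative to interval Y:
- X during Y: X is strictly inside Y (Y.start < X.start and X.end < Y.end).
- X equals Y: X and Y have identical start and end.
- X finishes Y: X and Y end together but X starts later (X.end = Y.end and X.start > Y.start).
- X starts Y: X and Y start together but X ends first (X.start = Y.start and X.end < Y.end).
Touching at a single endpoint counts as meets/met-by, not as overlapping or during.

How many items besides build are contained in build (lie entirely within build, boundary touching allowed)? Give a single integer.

Target build = [314, 449].
backup [352, 375] → during → counts.
compaction [354, 375] → during → counts.
ingest [332, 467] → overlapped-by → no.
interview [124, 308] → before → no.
qa_pass [27, 201] → before → no.
standup [38, 234] → before → no.
sync_call [103, 111] → before → no.
Total: 2.

2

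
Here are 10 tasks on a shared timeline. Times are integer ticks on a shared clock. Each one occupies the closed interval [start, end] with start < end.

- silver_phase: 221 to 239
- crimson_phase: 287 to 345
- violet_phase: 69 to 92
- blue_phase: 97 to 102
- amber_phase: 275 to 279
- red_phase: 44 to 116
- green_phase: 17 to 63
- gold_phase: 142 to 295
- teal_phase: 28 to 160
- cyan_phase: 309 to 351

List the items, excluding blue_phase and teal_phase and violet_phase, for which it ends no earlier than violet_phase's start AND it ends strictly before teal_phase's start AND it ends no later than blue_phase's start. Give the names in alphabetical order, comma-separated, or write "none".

none

Conditions: its end is no earlier than violet_phase's start (X.end >= 69) AND its end is strictly before teal_phase's start (X.end < 28) AND its end is no later than blue_phase's start (X.end <= 97).
amber_phase: end 279 >= 69? ✓; end 279 < 28? ✗; end 279 <= 97? ✗ → no.
crimson_phase: end 345 >= 69? ✓; end 345 < 28? ✗; end 345 <= 97? ✗ → no.
cyan_phase: end 351 >= 69? ✓; end 351 < 28? ✗; end 351 <= 97? ✗ → no.
gold_phase: end 295 >= 69? ✓; end 295 < 28? ✗; end 295 <= 97? ✗ → no.
green_phase: end 63 >= 69? ✗; end 63 < 28? ✗; end 63 <= 97? ✓ → no.
red_phase: end 116 >= 69? ✓; end 116 < 28? ✗; end 116 <= 97? ✗ → no.
silver_phase: end 239 >= 69? ✓; end 239 < 28? ✗; end 239 <= 97? ✗ → no.
Result: none.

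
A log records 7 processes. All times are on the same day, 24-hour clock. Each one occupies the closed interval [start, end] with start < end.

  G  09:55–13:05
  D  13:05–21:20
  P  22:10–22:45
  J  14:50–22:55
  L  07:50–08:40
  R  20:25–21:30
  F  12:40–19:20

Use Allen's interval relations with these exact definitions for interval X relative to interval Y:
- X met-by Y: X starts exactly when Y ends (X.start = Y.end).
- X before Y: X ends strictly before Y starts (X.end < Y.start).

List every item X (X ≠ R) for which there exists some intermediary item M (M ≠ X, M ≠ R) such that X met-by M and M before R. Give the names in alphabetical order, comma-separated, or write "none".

Target R = [20:25, 21:30].
Intermediaries M with M before R: F, G, L.
Via F — items with X met-by F: none.
Via G — items with X met-by G: D.
Via L — items with X met-by L: none.
Union: D.

D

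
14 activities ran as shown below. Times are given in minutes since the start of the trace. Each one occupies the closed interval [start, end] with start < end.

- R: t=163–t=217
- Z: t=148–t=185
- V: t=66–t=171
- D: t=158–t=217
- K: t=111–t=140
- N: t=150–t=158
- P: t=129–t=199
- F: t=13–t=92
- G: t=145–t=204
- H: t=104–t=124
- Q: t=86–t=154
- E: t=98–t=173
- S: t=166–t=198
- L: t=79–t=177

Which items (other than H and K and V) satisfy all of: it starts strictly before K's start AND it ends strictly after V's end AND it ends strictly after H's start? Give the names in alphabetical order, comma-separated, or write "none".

E, L

Conditions: its start is strictly before K's start (X.start < t=111) AND its end is strictly after V's end (X.end > t=171) AND its end is strictly after H's start (X.end > t=104).
D: start t=158 < t=111? ✗; end t=217 > t=171? ✓; end t=217 > t=104? ✓ → no.
E: start t=98 < t=111? ✓; end t=173 > t=171? ✓; end t=173 > t=104? ✓ → yes.
F: start t=13 < t=111? ✓; end t=92 > t=171? ✗; end t=92 > t=104? ✗ → no.
G: start t=145 < t=111? ✗; end t=204 > t=171? ✓; end t=204 > t=104? ✓ → no.
L: start t=79 < t=111? ✓; end t=177 > t=171? ✓; end t=177 > t=104? ✓ → yes.
N: start t=150 < t=111? ✗; end t=158 > t=171? ✗; end t=158 > t=104? ✓ → no.
P: start t=129 < t=111? ✗; end t=199 > t=171? ✓; end t=199 > t=104? ✓ → no.
Q: start t=86 < t=111? ✓; end t=154 > t=171? ✗; end t=154 > t=104? ✓ → no.
R: start t=163 < t=111? ✗; end t=217 > t=171? ✓; end t=217 > t=104? ✓ → no.
S: start t=166 < t=111? ✗; end t=198 > t=171? ✓; end t=198 > t=104? ✓ → no.
Z: start t=148 < t=111? ✗; end t=185 > t=171? ✓; end t=185 > t=104? ✓ → no.
Result: E, L.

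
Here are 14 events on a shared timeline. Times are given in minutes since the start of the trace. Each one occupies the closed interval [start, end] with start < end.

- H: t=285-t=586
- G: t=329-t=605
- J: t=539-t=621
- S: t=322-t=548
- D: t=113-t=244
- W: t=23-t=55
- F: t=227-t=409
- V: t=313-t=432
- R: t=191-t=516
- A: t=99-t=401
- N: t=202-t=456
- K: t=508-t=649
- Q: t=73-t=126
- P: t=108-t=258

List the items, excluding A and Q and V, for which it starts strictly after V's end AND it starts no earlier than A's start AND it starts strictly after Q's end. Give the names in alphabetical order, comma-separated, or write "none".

Conditions: its start is strictly after V's end (X.start > t=432) AND its start is no earlier than A's start (X.start >= t=99) AND its start is strictly after Q's end (X.start > t=126).
D: start t=113 > t=432? ✗; start t=113 >= t=99? ✓; start t=113 > t=126? ✗ → no.
F: start t=227 > t=432? ✗; start t=227 >= t=99? ✓; start t=227 > t=126? ✓ → no.
G: start t=329 > t=432? ✗; start t=329 >= t=99? ✓; start t=329 > t=126? ✓ → no.
H: start t=285 > t=432? ✗; start t=285 >= t=99? ✓; start t=285 > t=126? ✓ → no.
J: start t=539 > t=432? ✓; start t=539 >= t=99? ✓; start t=539 > t=126? ✓ → yes.
K: start t=508 > t=432? ✓; start t=508 >= t=99? ✓; start t=508 > t=126? ✓ → yes.
N: start t=202 > t=432? ✗; start t=202 >= t=99? ✓; start t=202 > t=126? ✓ → no.
P: start t=108 > t=432? ✗; start t=108 >= t=99? ✓; start t=108 > t=126? ✗ → no.
R: start t=191 > t=432? ✗; start t=191 >= t=99? ✓; start t=191 > t=126? ✓ → no.
S: start t=322 > t=432? ✗; start t=322 >= t=99? ✓; start t=322 > t=126? ✓ → no.
W: start t=23 > t=432? ✗; start t=23 >= t=99? ✗; start t=23 > t=126? ✗ → no.
Result: J, K.

J, K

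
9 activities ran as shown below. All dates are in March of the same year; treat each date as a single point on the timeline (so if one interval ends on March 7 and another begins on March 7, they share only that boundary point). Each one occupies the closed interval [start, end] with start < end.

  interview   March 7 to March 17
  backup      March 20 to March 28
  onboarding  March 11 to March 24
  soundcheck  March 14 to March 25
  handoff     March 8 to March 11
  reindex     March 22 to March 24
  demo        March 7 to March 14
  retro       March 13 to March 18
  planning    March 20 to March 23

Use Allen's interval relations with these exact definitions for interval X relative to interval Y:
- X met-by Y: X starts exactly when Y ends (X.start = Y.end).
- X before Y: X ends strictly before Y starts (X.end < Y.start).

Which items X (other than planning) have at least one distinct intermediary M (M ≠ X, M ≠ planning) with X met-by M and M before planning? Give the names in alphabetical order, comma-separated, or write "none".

Target planning = [March 20, March 23].
Intermediaries M with M before planning: demo, handoff, interview, retro.
Via demo — items with X met-by demo: soundcheck.
Via handoff — items with X met-by handoff: onboarding.
Via interview — items with X met-by interview: none.
Via retro — items with X met-by retro: none.
Union: onboarding, soundcheck.

onboarding, soundcheck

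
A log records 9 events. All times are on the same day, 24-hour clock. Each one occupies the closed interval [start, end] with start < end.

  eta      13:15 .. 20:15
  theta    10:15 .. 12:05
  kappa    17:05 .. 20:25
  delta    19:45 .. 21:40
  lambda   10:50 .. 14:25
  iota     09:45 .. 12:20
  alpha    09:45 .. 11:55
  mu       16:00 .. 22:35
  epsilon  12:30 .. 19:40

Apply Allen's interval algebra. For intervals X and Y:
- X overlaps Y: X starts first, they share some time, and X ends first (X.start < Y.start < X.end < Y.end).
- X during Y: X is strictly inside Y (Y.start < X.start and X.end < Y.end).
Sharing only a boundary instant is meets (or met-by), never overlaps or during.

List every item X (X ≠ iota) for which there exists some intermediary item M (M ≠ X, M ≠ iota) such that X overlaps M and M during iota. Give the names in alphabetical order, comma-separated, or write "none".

alpha

Target iota = [09:45, 12:20].
Intermediaries M with M during iota: theta.
Via theta — items with X overlaps theta: alpha.
Union: alpha.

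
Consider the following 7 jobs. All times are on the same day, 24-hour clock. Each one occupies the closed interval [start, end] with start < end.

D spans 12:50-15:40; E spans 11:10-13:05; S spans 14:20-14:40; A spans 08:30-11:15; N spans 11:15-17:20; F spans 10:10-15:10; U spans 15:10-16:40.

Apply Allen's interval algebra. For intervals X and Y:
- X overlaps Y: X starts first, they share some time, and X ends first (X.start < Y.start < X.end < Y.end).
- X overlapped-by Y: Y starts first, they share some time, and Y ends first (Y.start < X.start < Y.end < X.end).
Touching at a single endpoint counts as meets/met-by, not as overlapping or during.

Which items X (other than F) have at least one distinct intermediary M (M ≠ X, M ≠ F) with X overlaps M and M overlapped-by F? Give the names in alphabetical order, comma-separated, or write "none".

Target F = [10:10, 15:10].
Intermediaries M with M overlapped-by F: D, N.
Via D — items with X overlaps D: E.
Via N — items with X overlaps N: E.
Union: E.

E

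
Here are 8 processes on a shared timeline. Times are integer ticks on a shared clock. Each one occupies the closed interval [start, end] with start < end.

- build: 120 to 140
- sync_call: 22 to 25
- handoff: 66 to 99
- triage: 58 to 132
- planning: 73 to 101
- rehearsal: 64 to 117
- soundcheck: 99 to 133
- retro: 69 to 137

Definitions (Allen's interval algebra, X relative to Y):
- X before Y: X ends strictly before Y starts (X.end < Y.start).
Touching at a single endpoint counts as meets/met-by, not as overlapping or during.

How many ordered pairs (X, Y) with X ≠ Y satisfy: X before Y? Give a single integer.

Checking all 56 ordered pairs for relation 'before'; matching pairs in alphabetical order:
(handoff, build): handoff before build ✓
(planning, build): planning before build ✓
(rehearsal, build): rehearsal before build ✓
(sync_call, build): sync_call before build ✓
(sync_call, handoff): sync_call before handoff ✓
(sync_call, planning): sync_call before planning ✓
(sync_call, rehearsal): sync_call before rehearsal ✓
(sync_call, retro): sync_call before retro ✓
(sync_call, soundcheck): sync_call before soundcheck ✓
(sync_call, triage): sync_call before triage ✓
Count: 10.

10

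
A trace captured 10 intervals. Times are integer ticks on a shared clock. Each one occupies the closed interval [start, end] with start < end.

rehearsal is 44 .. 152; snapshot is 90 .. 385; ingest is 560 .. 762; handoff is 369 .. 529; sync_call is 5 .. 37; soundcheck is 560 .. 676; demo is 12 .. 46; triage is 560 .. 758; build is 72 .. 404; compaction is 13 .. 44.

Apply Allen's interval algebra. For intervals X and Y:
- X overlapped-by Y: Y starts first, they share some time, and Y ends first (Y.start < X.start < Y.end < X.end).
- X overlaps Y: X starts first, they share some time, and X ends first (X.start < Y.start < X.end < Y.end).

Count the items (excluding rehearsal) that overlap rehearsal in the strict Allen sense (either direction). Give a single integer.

Target rehearsal = [44, 152].
build [72, 404] → overlapped-by → counts.
compaction [13, 44] → meets → no.
demo [12, 46] → overlaps → counts.
handoff [369, 529] → after → no.
ingest [560, 762] → after → no.
snapshot [90, 385] → overlapped-by → counts.
soundcheck [560, 676] → after → no.
sync_call [5, 37] → before → no.
triage [560, 758] → after → no.
Total: 3.

3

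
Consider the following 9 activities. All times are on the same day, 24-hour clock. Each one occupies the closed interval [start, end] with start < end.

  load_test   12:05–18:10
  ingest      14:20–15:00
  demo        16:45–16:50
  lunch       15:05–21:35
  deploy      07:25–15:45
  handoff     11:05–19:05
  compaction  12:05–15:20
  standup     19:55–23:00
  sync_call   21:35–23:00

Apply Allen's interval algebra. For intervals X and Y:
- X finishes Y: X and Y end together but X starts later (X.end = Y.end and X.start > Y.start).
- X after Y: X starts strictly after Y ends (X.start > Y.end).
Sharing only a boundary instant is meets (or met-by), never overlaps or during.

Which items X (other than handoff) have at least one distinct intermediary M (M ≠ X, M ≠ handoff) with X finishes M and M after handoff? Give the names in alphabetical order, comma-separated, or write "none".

sync_call

Target handoff = [11:05, 19:05].
Intermediaries M with M after handoff: standup, sync_call.
Via standup — items with X finishes standup: sync_call.
Via sync_call — items with X finishes sync_call: none.
Union: sync_call.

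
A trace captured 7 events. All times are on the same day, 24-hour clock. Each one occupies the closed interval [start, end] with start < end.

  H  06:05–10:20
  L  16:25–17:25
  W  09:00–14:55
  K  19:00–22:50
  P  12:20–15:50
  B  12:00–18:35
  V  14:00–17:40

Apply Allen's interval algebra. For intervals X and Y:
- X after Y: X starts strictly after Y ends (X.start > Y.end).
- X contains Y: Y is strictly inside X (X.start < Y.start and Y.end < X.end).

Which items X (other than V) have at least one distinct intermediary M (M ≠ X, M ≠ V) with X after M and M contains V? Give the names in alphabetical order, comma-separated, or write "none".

Target V = [14:00, 17:40].
Intermediaries M with M contains V: B.
Via B — items with X after B: K.
Union: K.

K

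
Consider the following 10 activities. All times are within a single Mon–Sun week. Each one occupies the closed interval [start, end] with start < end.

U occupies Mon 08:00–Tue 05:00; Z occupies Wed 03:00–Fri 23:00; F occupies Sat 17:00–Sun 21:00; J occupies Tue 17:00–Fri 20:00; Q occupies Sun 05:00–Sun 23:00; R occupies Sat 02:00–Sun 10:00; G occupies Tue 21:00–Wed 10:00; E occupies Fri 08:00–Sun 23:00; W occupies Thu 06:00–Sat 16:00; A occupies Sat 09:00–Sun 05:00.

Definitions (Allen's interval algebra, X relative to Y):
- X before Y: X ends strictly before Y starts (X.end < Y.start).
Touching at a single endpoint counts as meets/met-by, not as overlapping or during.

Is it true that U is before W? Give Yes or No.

Yes

U = [Mon 08:00, Tue 05:00], W = [Thu 06:00, Sat 16:00].
Actual relation of U to W: before.
Asked whether 'before' holds → Yes.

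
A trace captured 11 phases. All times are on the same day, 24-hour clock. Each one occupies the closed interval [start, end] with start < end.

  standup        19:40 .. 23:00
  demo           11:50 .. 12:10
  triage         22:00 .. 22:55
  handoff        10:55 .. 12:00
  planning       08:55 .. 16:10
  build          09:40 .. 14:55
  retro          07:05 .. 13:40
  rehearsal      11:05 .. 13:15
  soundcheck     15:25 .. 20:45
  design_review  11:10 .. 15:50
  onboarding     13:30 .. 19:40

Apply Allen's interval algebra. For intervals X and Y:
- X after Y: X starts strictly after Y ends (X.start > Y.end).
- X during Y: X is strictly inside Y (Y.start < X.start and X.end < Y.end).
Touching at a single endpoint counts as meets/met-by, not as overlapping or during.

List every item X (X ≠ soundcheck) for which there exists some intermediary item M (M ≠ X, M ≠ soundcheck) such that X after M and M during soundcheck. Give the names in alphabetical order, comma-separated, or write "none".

none

Target soundcheck = [15:25, 20:45].
Intermediaries M with M during soundcheck: none.
Union: none.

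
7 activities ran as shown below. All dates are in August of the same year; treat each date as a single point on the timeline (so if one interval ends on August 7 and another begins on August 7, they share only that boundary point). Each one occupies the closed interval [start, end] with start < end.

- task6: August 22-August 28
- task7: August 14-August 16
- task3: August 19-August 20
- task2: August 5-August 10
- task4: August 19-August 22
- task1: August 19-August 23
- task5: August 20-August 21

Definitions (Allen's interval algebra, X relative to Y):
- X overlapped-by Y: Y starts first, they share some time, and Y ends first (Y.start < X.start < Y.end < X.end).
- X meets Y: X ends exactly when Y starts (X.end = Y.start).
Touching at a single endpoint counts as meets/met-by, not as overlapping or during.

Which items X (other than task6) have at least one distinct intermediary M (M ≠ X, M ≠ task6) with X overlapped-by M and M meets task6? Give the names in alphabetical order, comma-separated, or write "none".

Target task6 = [August 22, August 28].
Intermediaries M with M meets task6: task4.
Via task4 — items with X overlapped-by task4: none.
Union: none.

none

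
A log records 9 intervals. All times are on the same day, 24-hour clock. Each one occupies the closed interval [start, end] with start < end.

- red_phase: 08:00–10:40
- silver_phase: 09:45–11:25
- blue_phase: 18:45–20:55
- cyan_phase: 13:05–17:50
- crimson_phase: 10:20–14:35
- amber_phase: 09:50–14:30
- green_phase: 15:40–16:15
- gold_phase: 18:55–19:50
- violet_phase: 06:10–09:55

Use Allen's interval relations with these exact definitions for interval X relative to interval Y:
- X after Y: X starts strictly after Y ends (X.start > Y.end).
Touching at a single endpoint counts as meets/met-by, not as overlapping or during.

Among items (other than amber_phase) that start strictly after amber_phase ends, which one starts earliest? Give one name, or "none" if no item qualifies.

Target amber_phase = [09:50, 14:30].
blue_phase [18:45, 20:55] → after → candidate.
crimson_phase [10:20, 14:35] → overlapped-by → excluded.
cyan_phase [13:05, 17:50] → overlapped-by → excluded.
gold_phase [18:55, 19:50] → after → candidate.
green_phase [15:40, 16:15] → after → candidate.
red_phase [08:00, 10:40] → overlaps → excluded.
silver_phase [09:45, 11:25] → overlaps → excluded.
violet_phase [06:10, 09:55] → overlaps → excluded.
Among candidates, earliest start is 15:40 → green_phase.

green_phase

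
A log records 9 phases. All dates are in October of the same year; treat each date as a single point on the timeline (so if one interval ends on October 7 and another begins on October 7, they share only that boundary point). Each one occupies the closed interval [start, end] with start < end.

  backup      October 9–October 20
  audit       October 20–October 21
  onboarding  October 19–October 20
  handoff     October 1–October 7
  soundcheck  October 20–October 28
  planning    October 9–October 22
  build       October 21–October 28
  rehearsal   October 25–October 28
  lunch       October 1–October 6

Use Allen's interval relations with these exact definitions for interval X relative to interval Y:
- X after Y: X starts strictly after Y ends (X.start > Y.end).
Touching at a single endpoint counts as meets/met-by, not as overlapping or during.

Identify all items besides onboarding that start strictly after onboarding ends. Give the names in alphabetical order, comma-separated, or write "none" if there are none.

Target onboarding = [October 19, October 20].
audit [October 20, October 21] → met-by → no.
backup [October 9, October 20] → finished-by → no.
build [October 21, October 28] → after → yes.
handoff [October 1, October 7] → before → no.
lunch [October 1, October 6] → before → no.
planning [October 9, October 22] → contains → no.
rehearsal [October 25, October 28] → after → yes.
soundcheck [October 20, October 28] → met-by → no.
Result: build, rehearsal.

build, rehearsal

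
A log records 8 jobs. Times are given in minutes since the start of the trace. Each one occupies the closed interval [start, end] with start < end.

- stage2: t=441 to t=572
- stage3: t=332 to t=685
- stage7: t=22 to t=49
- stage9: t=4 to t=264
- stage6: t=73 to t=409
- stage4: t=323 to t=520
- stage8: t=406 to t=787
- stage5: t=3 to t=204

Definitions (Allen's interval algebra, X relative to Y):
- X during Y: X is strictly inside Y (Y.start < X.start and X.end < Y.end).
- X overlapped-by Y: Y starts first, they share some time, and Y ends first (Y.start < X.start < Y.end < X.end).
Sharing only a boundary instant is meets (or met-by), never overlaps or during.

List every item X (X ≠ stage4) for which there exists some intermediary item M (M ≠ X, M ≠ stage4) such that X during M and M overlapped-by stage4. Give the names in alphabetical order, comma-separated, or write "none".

Target stage4 = [t=323, t=520].
Intermediaries M with M overlapped-by stage4: stage2, stage3, stage8.
Via stage2 — items with X during stage2: none.
Via stage3 — items with X during stage3: stage2.
Via stage8 — items with X during stage8: stage2.
Union: stage2.

stage2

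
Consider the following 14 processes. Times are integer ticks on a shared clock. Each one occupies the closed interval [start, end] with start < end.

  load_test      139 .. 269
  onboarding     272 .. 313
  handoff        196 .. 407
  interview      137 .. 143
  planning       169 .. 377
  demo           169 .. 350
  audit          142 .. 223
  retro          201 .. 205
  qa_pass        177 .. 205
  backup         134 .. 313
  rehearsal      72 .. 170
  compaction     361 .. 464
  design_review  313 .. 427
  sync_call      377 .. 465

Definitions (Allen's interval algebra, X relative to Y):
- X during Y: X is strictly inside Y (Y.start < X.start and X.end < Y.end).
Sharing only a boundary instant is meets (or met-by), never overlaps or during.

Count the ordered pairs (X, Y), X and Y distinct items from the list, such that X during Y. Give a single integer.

Checking all 182 ordered pairs for relation 'during'; matching pairs in alphabetical order:
(audit, backup): audit during backup ✓
(audit, load_test): audit during load_test ✓
(interview, backup): interview during backup ✓
(interview, rehearsal): interview during rehearsal ✓
(load_test, backup): load_test during backup ✓
(onboarding, demo): onboarding during demo ✓
(onboarding, handoff): onboarding during handoff ✓
(onboarding, planning): onboarding during planning ✓
(qa_pass, audit): qa_pass during audit ✓
(qa_pass, backup): qa_pass during backup ✓
(qa_pass, demo): qa_pass during demo ✓
(qa_pass, load_test): qa_pass during load_test ✓
(qa_pass, planning): qa_pass during planning ✓
(retro, audit): retro during audit ✓
(retro, backup): retro during backup ✓
(retro, demo): retro during demo ✓
(retro, handoff): retro during handoff ✓
(retro, load_test): retro during load_test ✓
(retro, planning): retro during planning ✓
Count: 19.

19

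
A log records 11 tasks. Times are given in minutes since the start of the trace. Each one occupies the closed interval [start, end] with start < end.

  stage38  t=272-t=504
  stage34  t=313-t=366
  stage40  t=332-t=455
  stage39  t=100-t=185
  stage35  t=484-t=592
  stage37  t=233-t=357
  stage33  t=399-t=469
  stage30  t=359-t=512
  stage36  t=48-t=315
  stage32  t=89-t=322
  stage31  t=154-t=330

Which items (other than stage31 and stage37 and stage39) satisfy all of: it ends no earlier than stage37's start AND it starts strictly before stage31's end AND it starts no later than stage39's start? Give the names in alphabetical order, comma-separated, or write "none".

Conditions: its end is no earlier than stage37's start (X.end >= t=233) AND its start is strictly before stage31's end (X.start < t=330) AND its start is no later than stage39's start (X.start <= t=100).
stage30: end t=512 >= t=233? ✓; start t=359 < t=330? ✗; start t=359 <= t=100? ✗ → no.
stage32: end t=322 >= t=233? ✓; start t=89 < t=330? ✓; start t=89 <= t=100? ✓ → yes.
stage33: end t=469 >= t=233? ✓; start t=399 < t=330? ✗; start t=399 <= t=100? ✗ → no.
stage34: end t=366 >= t=233? ✓; start t=313 < t=330? ✓; start t=313 <= t=100? ✗ → no.
stage35: end t=592 >= t=233? ✓; start t=484 < t=330? ✗; start t=484 <= t=100? ✗ → no.
stage36: end t=315 >= t=233? ✓; start t=48 < t=330? ✓; start t=48 <= t=100? ✓ → yes.
stage38: end t=504 >= t=233? ✓; start t=272 < t=330? ✓; start t=272 <= t=100? ✗ → no.
stage40: end t=455 >= t=233? ✓; start t=332 < t=330? ✗; start t=332 <= t=100? ✗ → no.
Result: stage32, stage36.

stage32, stage36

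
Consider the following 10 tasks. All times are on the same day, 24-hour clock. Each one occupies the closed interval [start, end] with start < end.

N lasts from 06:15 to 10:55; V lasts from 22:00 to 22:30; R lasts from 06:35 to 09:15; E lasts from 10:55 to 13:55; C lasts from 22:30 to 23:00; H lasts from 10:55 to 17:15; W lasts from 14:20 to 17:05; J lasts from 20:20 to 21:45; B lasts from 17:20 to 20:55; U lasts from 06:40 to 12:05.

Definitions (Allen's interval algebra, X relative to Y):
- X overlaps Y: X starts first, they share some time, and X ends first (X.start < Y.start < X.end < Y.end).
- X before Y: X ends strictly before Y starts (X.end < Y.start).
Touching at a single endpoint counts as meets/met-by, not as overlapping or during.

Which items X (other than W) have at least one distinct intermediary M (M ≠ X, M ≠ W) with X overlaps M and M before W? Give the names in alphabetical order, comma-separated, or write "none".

N, R, U

Target W = [14:20, 17:05].
Intermediaries M with M before W: E, N, R, U.
Via E — items with X overlaps E: U.
Via N — items with X overlaps N: none.
Via R — items with X overlaps R: none.
Via U — items with X overlaps U: N, R.
Union: N, R, U.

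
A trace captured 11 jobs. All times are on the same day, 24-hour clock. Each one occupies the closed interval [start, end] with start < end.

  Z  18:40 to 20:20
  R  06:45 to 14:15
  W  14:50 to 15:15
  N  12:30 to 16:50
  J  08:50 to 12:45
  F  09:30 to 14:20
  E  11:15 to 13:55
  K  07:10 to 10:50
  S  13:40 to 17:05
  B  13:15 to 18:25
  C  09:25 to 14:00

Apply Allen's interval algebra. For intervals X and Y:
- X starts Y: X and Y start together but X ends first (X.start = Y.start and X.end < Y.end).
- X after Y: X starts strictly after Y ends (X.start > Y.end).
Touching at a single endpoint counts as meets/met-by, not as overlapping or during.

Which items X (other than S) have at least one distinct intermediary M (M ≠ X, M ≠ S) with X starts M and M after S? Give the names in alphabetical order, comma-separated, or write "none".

Target S = [13:40, 17:05].
Intermediaries M with M after S: Z.
Via Z — items with X starts Z: none.
Union: none.

none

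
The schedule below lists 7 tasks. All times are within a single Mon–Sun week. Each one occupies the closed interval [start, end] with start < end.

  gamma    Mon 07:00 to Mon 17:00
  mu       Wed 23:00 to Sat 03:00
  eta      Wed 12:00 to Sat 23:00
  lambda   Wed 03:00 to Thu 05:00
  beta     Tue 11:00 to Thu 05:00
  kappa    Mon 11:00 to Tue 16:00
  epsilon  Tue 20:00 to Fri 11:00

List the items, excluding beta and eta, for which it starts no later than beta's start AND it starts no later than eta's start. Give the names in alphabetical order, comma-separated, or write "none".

gamma, kappa

Conditions: its start is no later than beta's start (X.start <= Tue 11:00) AND its start is no later than eta's start (X.start <= Wed 12:00).
epsilon: start Tue 20:00 <= Tue 11:00? ✗; start Tue 20:00 <= Wed 12:00? ✓ → no.
gamma: start Mon 07:00 <= Tue 11:00? ✓; start Mon 07:00 <= Wed 12:00? ✓ → yes.
kappa: start Mon 11:00 <= Tue 11:00? ✓; start Mon 11:00 <= Wed 12:00? ✓ → yes.
lambda: start Wed 03:00 <= Tue 11:00? ✗; start Wed 03:00 <= Wed 12:00? ✓ → no.
mu: start Wed 23:00 <= Tue 11:00? ✗; start Wed 23:00 <= Wed 12:00? ✗ → no.
Result: gamma, kappa.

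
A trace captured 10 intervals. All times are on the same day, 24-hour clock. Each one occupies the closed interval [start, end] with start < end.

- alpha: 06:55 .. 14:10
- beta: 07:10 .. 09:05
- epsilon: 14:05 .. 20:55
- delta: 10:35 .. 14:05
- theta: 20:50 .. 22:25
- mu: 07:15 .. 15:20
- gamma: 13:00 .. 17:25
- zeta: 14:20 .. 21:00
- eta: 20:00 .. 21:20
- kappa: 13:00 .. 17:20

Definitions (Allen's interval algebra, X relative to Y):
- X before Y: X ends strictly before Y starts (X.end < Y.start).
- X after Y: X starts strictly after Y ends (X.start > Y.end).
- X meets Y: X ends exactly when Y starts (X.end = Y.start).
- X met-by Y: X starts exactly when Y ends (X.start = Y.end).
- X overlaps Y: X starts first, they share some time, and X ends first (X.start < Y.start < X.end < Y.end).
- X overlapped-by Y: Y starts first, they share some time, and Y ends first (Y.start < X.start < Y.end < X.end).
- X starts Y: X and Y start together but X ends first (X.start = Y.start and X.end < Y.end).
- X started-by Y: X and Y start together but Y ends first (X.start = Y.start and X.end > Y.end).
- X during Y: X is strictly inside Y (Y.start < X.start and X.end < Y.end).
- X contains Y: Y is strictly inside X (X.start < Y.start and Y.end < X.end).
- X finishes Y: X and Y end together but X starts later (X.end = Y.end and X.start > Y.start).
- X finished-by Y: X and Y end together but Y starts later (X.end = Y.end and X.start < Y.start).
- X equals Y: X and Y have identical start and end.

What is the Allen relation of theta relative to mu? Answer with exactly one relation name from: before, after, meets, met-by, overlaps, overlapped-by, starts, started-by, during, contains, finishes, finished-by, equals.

after

theta = [20:50, 22:25]; mu = [07:15, 15:20].
Compare endpoints: theta.start > mu.start, theta.start > mu.end, theta.end > mu.start, theta.end > mu.end.
That pattern is 'after'.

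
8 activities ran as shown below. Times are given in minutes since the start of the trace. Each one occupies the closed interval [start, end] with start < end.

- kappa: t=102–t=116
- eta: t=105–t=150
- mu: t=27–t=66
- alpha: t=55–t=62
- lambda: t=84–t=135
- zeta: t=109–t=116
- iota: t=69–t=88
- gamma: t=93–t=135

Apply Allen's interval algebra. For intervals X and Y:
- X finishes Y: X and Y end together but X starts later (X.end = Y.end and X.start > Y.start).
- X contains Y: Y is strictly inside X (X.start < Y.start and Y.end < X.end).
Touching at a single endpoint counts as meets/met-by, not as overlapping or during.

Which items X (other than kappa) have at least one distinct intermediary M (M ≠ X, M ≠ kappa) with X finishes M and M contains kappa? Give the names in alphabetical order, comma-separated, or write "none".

gamma

Target kappa = [t=102, t=116].
Intermediaries M with M contains kappa: gamma, lambda.
Via gamma — items with X finishes gamma: none.
Via lambda — items with X finishes lambda: gamma.
Union: gamma.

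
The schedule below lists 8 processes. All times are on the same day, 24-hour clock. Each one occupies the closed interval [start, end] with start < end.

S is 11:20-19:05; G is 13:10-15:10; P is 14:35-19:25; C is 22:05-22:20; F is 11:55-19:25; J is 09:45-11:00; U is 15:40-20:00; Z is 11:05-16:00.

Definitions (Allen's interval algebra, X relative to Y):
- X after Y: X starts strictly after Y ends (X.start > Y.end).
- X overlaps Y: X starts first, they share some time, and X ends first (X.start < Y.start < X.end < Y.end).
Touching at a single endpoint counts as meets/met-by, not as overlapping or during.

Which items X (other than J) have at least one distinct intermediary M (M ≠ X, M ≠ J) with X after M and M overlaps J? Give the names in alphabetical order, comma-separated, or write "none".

Target J = [09:45, 11:00].
Intermediaries M with M overlaps J: none.
Union: none.

none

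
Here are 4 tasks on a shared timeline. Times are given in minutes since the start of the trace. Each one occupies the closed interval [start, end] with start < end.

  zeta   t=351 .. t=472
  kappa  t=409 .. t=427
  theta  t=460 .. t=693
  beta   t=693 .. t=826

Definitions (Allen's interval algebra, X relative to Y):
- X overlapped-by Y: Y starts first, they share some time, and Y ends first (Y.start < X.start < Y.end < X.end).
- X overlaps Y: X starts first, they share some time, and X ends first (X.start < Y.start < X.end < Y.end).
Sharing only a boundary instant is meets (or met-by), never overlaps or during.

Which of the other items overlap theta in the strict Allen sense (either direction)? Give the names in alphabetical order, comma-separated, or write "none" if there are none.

zeta

Target theta = [t=460, t=693].
beta [t=693, t=826] → met-by → no.
kappa [t=409, t=427] → before → no.
zeta [t=351, t=472] → overlaps → yes.
Result: zeta.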